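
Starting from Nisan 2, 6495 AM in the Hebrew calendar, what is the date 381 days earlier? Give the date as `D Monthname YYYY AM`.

JDN of Nisan 2, 6495 AM = 2720074.
2720074 − 381 = 2719693.
JDN 2719693 in the Hebrew calendar is 5 Adar 6494 AM.

5 Adar 6494 AM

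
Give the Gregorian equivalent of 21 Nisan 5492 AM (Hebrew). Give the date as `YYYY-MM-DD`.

1732-04-16

Julian Day Number of the source date = 2353766.
Converting JDN 2353766 to the Gregorian calendar gives 16 April 1732 CE.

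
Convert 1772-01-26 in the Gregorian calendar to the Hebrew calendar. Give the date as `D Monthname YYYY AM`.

21 Shevat 5532 AM

Julian Day Number of the source date = 2368295.
Converting JDN 2368295 to the Hebrew calendar gives 21 Shevat 5532 AM.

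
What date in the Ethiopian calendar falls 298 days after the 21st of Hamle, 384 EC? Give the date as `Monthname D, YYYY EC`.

Counting 298 days forward from JDN 1864432 reaches JDN 1864730, which is Ginbot 14, 385 EC.

Ginbot 14, 385 EC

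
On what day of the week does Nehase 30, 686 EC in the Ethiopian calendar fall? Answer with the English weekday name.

Sunday

Equivalently 26 August 694 Gregorian, JDN 1974776.
1974776 ≡ 6 (mod 7); counting from Monday = 0 gives Sunday.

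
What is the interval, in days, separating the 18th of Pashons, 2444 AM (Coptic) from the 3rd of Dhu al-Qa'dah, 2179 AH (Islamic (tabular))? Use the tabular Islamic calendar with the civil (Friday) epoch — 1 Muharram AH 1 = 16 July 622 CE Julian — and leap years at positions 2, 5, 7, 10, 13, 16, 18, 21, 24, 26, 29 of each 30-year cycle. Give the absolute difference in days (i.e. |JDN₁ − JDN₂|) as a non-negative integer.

2955

First date → JDN 2717593; second date → JDN 2720548.
The interval is |2717593 − 2720548| = 2955 days.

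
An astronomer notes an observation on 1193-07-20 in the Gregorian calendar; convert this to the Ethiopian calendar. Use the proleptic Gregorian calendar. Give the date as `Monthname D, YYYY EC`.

Julian Day Number of the source date = 2156995.
Converting JDN 2156995 to the Ethiopian calendar gives 19 Hamle 1185 EC.

Hamle 19, 1185 EC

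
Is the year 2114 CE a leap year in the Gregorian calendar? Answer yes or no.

2114 is not divisible by 4, so it is a common year.

no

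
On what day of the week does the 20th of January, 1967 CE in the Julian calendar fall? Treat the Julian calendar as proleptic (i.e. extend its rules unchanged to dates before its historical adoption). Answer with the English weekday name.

Thursday

In the Gregorian calendar this is 2 February 1967 (JDN 2439524).
Since JDN mod 7 = 3 (0 = Monday), the day is Thursday.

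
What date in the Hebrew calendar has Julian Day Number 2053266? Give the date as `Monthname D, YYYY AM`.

The proleptic Gregorian equivalent of JDN 2053266 is 20 July 909.
In the Hebrew calendar that day is Tammuz 24, 4669 AM.

Tammuz 24, 4669 AM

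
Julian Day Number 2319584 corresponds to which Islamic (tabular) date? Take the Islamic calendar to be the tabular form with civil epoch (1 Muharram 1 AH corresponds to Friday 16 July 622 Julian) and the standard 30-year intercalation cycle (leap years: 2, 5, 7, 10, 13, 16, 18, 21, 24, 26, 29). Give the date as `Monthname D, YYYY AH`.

Jumada al-Awwal 5, 1048 AH

JDN 2319584 is 14 September 1638 in the Gregorian calendar.
In the tabular Islamic calendar that day is Jumada al-Awwal 5, 1048 AH.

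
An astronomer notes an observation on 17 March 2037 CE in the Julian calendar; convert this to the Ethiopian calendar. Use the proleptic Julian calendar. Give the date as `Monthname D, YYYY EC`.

Megabit 21, 2029 EC

The source date corresponds to 30 March 2037 in the Gregorian calendar (JDN 2465148).
That day falls on 21 Megabit 2029 EC in the Ethiopian calendar.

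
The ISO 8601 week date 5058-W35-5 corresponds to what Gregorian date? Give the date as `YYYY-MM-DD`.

5058-09-03

ISO week 1 of 5058 is the week containing the first Thursday of 5058.
Week 35, day 5 (Friday) lands on 5058-09-03.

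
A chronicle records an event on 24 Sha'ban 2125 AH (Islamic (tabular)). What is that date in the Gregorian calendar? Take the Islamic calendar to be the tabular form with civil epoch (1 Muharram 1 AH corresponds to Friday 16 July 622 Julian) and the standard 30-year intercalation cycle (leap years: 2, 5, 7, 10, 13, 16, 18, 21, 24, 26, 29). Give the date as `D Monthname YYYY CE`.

6 December 2683 CE

Both dates share Julian Day Number 2701345; in the Gregorian calendar that is 6 December 2683 CE.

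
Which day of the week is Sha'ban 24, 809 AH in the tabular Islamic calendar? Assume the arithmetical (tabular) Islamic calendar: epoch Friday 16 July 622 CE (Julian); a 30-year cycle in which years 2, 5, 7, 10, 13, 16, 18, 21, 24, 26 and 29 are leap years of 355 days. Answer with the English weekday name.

Equivalently 12 February 1407 Gregorian, JDN 2234998.
JDN 2234998 mod 7 = 3, and JDN 0 was a Monday, so this is a Thursday.

Thursday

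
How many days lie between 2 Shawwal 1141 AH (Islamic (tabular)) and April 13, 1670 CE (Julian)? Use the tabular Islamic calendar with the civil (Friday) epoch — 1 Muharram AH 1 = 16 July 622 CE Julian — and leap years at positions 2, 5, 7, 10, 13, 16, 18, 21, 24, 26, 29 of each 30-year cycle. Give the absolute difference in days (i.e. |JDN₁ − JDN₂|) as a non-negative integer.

First date → JDN 2352685; second date → JDN 2331128.
The interval is |2352685 − 2331128| = 21557 days.

21557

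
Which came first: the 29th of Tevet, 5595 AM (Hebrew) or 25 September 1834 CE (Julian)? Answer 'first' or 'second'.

second

The two dates have Julian Day Numbers 2391309 and 2391194 respectively.
Since 2391194 < 2391309, the second date comes first.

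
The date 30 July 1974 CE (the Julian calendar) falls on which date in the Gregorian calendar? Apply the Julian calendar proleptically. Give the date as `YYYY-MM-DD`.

The Julian–Gregorian offset here is 13 days (Julian trailing).
30 July 1974 Julian + 13 days → 12 August 1974 Gregorian.

1974-08-12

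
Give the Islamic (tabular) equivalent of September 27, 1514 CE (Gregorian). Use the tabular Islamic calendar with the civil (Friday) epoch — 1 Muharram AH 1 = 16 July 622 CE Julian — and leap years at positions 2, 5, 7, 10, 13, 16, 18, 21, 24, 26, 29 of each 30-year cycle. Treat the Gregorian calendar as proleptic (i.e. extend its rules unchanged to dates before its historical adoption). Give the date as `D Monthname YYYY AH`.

Both dates share Julian Day Number 2274306; in the tabular Islamic calendar that is 27 Rajab 920 AH.

27 Rajab 920 AH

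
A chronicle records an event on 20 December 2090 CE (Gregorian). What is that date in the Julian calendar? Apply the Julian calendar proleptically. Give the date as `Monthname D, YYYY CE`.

The Julian–Gregorian offset here is 13 days (Julian trailing).
20 December 2090 Gregorian − 13 days → 7 December 2090 Julian.

December 7, 2090 CE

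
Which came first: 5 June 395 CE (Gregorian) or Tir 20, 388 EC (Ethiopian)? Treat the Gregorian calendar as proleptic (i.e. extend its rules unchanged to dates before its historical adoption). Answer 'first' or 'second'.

first

First date → JDN 1865486; second date → JDN 1865712.
JDN 1865486 < JDN 1865712, so the first date is earlier.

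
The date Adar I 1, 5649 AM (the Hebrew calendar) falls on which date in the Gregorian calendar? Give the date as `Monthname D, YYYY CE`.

February 2, 1889 CE

Julian Day Number of the source date = 2411036.
Converting JDN 2411036 to the Gregorian calendar gives 2 February 1889 CE.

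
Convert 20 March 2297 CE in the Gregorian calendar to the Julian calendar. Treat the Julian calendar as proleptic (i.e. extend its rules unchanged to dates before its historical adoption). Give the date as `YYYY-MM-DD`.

For dates in this range the Gregorian date is 15 days ahead of the Julian.
20 March 2297 Gregorian − 15 days → 5 March 2297 Julian.

2297-03-05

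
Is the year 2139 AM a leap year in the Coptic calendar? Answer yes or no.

2139 mod 4 = 3; in the Coptic calendar a year is leap when year mod 4 = 3, so it is a leap year.

yes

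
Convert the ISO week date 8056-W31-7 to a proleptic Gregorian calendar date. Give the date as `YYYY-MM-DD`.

8056-08-06

ISO week 1 of 8056 is the week containing the first Thursday of 8056.
Week 31, day 7 (Sunday) lands on 8056-08-06.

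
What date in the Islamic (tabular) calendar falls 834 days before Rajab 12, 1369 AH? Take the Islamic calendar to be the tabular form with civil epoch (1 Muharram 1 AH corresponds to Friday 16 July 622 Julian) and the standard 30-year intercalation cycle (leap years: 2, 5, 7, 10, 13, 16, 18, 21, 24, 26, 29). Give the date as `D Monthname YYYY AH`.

The starting date is JDN 2433402; 2433402 − 834 = 2432568.
JDN 2432568 corresponds to 5 Rabi' al-Awwal 1367 AH.

5 Rabi' al-Awwal 1367 AH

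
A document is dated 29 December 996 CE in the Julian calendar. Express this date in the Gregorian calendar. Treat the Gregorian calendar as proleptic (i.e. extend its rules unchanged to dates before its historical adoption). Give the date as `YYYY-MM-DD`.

0997-01-03

The Julian–Gregorian offset here is 5 days (Julian trailing).
29 December 996 Julian + 5 days → 3 January 997 Gregorian.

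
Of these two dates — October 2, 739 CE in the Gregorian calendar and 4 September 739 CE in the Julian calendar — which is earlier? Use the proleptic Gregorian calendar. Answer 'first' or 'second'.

The two dates have Julian Day Numbers 1991248 and 1991224 respectively.
Since 1991224 < 1991248, the second date comes first.

second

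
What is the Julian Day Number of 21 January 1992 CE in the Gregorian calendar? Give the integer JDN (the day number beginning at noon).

JDN 2451545 is 1 January 2000 CE (Gregorian); the target day is −2902 days from there, so JDN = 2448643.

2448643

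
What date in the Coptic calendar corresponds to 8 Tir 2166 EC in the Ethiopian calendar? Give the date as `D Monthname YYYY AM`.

8 Tobi 1890 AM

Both dates share Julian Day Number 2515114; in the Coptic calendar that is 8 Tobi 1890 AM.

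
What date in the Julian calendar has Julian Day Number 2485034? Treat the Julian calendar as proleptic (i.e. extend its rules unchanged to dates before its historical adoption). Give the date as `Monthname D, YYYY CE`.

August 27, 2091 CE

JDN 2485034 is 9 September 2091 in the Gregorian calendar.
In the Julian calendar that day is August 27, 2091 CE.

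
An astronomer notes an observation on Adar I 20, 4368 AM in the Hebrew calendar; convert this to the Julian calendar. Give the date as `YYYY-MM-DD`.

Julian Day Number of the source date = 1943172.
Converting JDN 1943172 to the Julian calendar gives 12 February 608 CE.

0608-02-12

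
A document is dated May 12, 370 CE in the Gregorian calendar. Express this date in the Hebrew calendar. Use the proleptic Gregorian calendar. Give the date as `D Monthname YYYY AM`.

29 Iyar 4130 AM

Both dates share Julian Day Number 1856331; in the Hebrew calendar that is 29 Iyar 4130 AM.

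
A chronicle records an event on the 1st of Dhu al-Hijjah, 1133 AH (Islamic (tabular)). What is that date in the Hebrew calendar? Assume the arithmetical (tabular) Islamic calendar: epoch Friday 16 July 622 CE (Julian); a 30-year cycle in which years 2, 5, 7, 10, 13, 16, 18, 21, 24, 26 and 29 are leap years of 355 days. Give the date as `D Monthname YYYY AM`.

Julian Day Number of the source date = 2349908.
Converting JDN 2349908 to the Hebrew calendar gives 2 Tishrei 5482 AM.

2 Tishrei 5482 AM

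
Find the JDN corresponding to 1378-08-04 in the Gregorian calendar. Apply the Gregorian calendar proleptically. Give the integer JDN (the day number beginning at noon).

JDN 2299161 is 15 October 1582 CE (Gregorian); the target day is −74581 days from there, so JDN = 2224580.

2224580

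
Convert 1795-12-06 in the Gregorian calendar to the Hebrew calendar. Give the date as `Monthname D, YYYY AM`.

Kislev 24, 5556 AM

Both dates share Julian Day Number 2377010; in the Hebrew calendar that is 24 Kislev 5556 AM.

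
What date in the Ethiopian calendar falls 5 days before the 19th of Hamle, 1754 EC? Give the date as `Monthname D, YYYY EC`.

Hamle 14, 1754 EC

JDN of the 19th of Hamle, 1754 EC = 2364822.
2364822 − 5 = 2364817.
JDN 2364817 in the Ethiopian calendar is Hamle 14, 1754 EC.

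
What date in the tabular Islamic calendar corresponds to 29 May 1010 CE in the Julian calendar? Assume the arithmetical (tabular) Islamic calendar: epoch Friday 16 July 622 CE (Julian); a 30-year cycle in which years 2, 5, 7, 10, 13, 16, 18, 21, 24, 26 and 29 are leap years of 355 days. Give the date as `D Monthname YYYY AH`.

Julian Day Number of the source date = 2090109.
Converting JDN 2090109 to the tabular Islamic calendar gives 12 Shawwal 400 AH.

12 Shawwal 400 AH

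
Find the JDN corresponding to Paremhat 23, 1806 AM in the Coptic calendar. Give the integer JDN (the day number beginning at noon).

Equivalently 1 April 2090 (Gregorian).
JDN 2451545 is 1 January 2000 CE (Gregorian); the target day is +32963 days from there, so JDN = 2484508.

2484508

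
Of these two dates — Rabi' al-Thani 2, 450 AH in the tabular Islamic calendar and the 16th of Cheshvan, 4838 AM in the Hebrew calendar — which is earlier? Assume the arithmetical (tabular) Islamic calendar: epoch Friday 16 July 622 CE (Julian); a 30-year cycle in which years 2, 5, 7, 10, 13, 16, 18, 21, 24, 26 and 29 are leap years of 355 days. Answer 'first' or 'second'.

first

Converting both to JDN: 2107641 vs 2114741; the smaller is the first.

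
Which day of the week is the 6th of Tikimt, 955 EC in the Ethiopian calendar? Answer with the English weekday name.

Friday

This is JDN 2072704 (8 October 962 Gregorian).
2072704 ≡ 4 (mod 7); counting from Monday = 0 gives Friday.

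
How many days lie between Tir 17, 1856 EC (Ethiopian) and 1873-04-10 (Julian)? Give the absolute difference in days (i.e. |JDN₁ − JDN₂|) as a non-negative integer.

First date → JDN 2401896; second date → JDN 2405271.
The interval is |2401896 − 2405271| = 3375 days.

3375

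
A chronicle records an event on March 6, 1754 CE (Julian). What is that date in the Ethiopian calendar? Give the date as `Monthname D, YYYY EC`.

Megabit 10, 1746 EC

The source date corresponds to 17 March 1754 in the Gregorian calendar (JDN 2361771).
That day falls on 10 Megabit 1746 EC in the Ethiopian calendar.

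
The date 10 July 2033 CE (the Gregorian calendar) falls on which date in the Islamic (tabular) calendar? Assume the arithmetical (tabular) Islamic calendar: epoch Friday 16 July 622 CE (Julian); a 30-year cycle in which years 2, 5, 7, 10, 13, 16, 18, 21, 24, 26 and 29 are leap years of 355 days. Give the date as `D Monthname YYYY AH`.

12 Rabi' al-Thani 1455 AH

Julian Day Number of the source date = 2463789.
Converting JDN 2463789 to the tabular Islamic calendar gives 12 Rabi' al-Thani 1455 AH.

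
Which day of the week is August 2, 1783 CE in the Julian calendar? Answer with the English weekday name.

Equivalently 13 August 1783 Gregorian, JDN 2372512.
2372512 ≡ 2 (mod 7); counting from Monday = 0 gives Wednesday.

Wednesday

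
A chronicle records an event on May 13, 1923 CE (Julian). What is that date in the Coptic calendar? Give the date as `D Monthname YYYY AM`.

Julian Day Number of the source date = 2423566.
Converting JDN 2423566 to the Coptic calendar gives 18 Pashons 1639 AM.

18 Pashons 1639 AM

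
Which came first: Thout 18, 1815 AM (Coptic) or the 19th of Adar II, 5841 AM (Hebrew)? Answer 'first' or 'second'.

second

The two dates have Julian Day Numbers 2487610 and 2481219 respectively.
Since 2481219 < 2487610, the second date comes first.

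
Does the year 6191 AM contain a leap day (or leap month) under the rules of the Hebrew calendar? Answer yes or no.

no

Hebrew year 6191 is year 16 of its 19-year Metonic cycle; leap years are at positions 3, 6, 8, 11, 14, 17, 19, so it is a common year (12 months).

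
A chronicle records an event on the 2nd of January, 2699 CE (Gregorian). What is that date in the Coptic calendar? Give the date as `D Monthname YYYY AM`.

19 Koiak 2415 AM

Julian Day Number of the source date = 2706851.
Converting JDN 2706851 to the Coptic calendar gives 19 Koiak 2415 AM.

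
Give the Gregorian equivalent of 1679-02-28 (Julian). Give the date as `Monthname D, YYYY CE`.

At this point the Julian calendar is 10 days behind the Gregorian.
28 February 1679 Julian + 10 days → 10 March 1679 Gregorian.

March 10, 1679 CE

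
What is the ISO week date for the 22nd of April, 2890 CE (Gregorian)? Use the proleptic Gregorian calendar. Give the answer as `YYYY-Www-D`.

The weekday is Saturday (ISO weekday 6).
That Saturday belongs to ISO week 16 of ISO year 2890.

2890-W16-6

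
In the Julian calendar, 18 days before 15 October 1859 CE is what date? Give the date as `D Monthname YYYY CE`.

27 September 1859 CE

JDN of 15 October 1859 CE = 2400345.
2400345 − 18 = 2400327.
JDN 2400327 in the Julian calendar is 27 September 1859 CE.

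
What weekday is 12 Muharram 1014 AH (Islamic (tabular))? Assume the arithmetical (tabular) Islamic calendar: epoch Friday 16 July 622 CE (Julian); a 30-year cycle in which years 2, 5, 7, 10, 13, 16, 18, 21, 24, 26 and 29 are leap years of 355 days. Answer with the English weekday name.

Monday

This is JDN 2307424 (30 May 1605 Gregorian).
Since JDN mod 7 = 0 (0 = Monday), the day is Monday.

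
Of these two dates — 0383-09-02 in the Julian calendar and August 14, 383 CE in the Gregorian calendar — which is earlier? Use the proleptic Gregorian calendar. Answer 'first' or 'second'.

First date → JDN 1861193; second date → JDN 1861173.
JDN 1861173 < JDN 1861193, so the second date is earlier.

second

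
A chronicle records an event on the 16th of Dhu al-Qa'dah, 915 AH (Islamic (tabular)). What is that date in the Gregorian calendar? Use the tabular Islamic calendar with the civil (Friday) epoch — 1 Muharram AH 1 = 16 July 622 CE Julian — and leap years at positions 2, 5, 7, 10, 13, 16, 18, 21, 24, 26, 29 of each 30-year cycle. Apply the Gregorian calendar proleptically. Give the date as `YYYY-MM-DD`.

1510-03-07

Julian Day Number of the source date = 2272641.
Converting JDN 2272641 to the Gregorian calendar gives 7 March 1510 CE.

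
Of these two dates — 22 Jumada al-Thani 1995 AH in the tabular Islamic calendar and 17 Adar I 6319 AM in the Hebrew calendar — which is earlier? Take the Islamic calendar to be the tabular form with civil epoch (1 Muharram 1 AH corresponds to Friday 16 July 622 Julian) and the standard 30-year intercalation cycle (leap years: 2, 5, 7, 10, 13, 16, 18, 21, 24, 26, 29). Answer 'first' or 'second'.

Converting both to JDN: 2655216 vs 2655772; the smaller is the first.

first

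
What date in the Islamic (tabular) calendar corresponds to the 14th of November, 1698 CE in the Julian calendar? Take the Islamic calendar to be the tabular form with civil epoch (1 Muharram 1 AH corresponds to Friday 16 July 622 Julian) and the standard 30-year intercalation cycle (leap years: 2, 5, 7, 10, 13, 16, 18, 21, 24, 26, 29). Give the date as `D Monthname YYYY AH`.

20 Jumada al-Awwal 1110 AH

The source date corresponds to 24 November 1698 in the Gregorian calendar (JDN 2341570).
That day falls on 20 Jumada al-Awwal 1110 AH in the tabular Islamic calendar.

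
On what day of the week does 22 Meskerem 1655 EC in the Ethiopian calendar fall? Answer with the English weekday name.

This is JDN 2328365 (29 September 1662 Gregorian).
2328365 ≡ 4 (mod 7); counting from Monday = 0 gives Friday.

Friday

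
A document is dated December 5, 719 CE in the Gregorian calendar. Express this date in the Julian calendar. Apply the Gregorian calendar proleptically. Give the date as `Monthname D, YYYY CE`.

December 1, 719 CE

For dates in this range the Gregorian date is 4 days ahead of the Julian.
5 December 719 Gregorian − 4 days → 1 December 719 Julian.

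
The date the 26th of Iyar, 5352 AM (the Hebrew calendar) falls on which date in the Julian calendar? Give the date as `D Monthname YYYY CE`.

28 April 1592 CE

Julian Day Number of the source date = 2302654.
Converting JDN 2302654 to the Julian calendar gives 28 April 1592 CE.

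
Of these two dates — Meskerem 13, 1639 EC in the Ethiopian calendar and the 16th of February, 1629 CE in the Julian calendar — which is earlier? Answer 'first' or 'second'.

second

First date → JDN 2322512; second date → JDN 2316097.
JDN 2316097 < JDN 2322512, so the second date is earlier.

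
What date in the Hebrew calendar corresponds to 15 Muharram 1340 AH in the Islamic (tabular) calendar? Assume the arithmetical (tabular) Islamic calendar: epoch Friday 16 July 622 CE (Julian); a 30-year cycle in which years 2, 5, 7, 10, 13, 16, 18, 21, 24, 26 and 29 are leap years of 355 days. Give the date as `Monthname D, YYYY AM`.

Elul 15, 5681 AM

Julian Day Number of the source date = 2422951.
Converting JDN 2422951 to the Hebrew calendar gives 15 Elul 5681 AM.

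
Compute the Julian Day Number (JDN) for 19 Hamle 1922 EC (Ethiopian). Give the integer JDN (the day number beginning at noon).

2426184

Equivalently 26 July 1930 (Gregorian).
JDN 2451545 is 1 January 2000 CE (Gregorian); the target day is −25361 days from there, so JDN = 2426184.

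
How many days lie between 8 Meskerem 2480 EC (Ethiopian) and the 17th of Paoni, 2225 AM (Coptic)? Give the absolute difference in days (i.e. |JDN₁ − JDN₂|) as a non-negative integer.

7949

JDN of the first date = 2629683.
JDN of the second date = 2637632.
|2637632 − 2629683| = 7949.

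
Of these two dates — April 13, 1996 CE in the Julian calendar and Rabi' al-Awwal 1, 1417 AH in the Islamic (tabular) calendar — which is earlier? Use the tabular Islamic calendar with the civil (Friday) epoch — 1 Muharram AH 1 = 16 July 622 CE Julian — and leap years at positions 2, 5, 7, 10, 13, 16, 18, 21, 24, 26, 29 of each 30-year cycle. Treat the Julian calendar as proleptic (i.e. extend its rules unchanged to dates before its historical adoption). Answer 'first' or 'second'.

first

First date → JDN 2450200; second date → JDN 2450282.
JDN 2450200 < JDN 2450282, so the first date is earlier.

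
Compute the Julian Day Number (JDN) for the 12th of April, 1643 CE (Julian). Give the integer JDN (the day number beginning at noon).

2321265

In the Gregorian calendar the same day is 22 April 1643.
JDN 2400001 is 17 November 1858 CE (Gregorian), MJD 0; the target day is −78736 days from there, so JDN = 2321265.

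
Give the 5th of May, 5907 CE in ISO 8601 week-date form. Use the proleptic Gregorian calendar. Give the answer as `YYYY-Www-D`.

5907-W18-7

The weekday is Sunday (ISO weekday 7).
That Sunday belongs to ISO week 18 of ISO year 5907.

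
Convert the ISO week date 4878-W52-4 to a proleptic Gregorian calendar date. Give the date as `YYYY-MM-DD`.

ISO week 1 of 4878 is the week containing the first Thursday of 4878.
Week 52, day 4 (Thursday) lands on 4878-12-29.

4878-12-29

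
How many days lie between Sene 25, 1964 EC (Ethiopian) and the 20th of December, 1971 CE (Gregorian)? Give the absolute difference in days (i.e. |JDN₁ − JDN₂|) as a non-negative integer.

195

First date → JDN 2441501; second date → JDN 2441306.
The interval is |2441501 − 2441306| = 195 days.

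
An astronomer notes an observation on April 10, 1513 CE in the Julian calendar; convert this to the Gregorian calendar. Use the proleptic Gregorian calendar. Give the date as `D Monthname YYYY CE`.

20 April 1513 CE

For dates in this range the Gregorian date is 10 days ahead of the Julian.
10 April 1513 Julian + 10 days → 20 April 1513 Gregorian.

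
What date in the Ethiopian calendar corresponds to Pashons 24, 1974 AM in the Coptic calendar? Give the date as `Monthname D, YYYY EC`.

Julian Day Number of the source date = 2545931.
Converting JDN 2545931 to the Ethiopian calendar gives 24 Ginbot 2250 EC.

Ginbot 24, 2250 EC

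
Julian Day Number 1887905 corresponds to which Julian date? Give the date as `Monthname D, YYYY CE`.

October 20, 456 CE

JDN 1887905 is 21 October 456 in the proleptic Gregorian calendar.
In the Julian calendar that day is October 20, 456 CE.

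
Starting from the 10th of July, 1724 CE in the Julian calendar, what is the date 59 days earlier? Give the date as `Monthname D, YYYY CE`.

May 12, 1724 CE

Counting 59 days back from JDN 2350940 reaches JDN 2350881, which is May 12, 1724 CE.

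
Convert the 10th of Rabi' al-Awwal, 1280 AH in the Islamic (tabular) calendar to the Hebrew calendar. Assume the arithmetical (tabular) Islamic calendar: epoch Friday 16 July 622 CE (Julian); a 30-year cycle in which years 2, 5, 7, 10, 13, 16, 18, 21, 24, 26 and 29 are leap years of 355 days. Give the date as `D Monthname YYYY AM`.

The source date corresponds to 25 August 1863 in the Gregorian calendar (JDN 2401743).
That day falls on 10 Elul 5623 AM in the Hebrew calendar.

10 Elul 5623 AM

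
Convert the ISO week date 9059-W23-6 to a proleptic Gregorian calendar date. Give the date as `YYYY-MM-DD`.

9059-06-11

ISO week 1 of 9059 is the week containing the first Thursday of 9059.
Week 23, day 6 (Saturday) lands on 9059-06-11.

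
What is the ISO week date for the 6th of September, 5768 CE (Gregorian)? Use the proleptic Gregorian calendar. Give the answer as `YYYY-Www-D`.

The weekday is Tuesday (ISO weekday 2).
That Tuesday belongs to ISO week 36 of ISO year 5768.

5768-W36-2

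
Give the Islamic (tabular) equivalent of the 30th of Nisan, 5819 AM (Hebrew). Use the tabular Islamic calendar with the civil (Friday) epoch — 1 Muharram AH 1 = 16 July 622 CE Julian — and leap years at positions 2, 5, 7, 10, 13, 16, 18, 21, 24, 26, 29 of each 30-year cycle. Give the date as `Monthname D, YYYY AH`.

Shawwal 29, 1481 AH

The source date corresponds to 13 April 2059 in the Gregorian calendar (JDN 2473197).
That day falls on 29 Shawwal 1481 AH in the tabular Islamic calendar.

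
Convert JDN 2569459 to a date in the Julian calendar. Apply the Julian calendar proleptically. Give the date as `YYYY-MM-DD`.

JDN 2569459 is 3 November 2322 in the Gregorian calendar.
In the Julian calendar that day is 2322-10-18.

2322-10-18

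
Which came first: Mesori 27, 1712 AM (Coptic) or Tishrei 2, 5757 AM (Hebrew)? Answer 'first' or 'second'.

First date → JDN 2450329; second date → JDN 2450342.
JDN 2450329 < JDN 2450342, so the first date is earlier.

first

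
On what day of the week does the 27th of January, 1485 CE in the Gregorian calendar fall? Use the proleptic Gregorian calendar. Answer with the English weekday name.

JDN 2263472 mod 7 = 1, and JDN 0 was a Monday, so this is a Tuesday.

Tuesday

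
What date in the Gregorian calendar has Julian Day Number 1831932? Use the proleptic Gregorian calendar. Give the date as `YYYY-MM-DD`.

Counting from JDN 2299161 = 15 Oct 1582 gives an offset of -467229 days.

0303-07-24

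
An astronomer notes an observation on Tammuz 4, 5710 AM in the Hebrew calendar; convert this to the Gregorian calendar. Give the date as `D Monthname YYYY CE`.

19 June 1950 CE

Julian Day Number of the source date = 2433452.
Converting JDN 2433452 to the Gregorian calendar gives 19 June 1950 CE.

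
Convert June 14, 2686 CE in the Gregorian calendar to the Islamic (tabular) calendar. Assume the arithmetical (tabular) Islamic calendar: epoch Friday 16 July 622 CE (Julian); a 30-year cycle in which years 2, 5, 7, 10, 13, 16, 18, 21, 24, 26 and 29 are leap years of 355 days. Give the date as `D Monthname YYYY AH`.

Both dates share Julian Day Number 2702266; in the tabular Islamic calendar that is 30 Rabi' al-Awwal 2128 AH.

30 Rabi' al-Awwal 2128 AH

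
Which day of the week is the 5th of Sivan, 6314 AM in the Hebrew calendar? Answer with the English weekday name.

This is JDN 2654046 (6 June 2554 Gregorian).
Since JDN mod 7 = 3 (0 = Monday), the day is Thursday.

Thursday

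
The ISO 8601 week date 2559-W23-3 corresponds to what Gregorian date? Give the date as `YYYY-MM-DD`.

2559-06-06

ISO week 1 of 2559 is the week containing the first Thursday of 2559.
Week 23, day 3 (Wednesday) lands on 2559-06-06.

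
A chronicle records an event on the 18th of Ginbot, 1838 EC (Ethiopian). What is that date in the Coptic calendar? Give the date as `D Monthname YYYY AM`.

Julian Day Number of the source date = 2395442.
Converting JDN 2395442 to the Coptic calendar gives 18 Pashons 1562 AM.

18 Pashons 1562 AM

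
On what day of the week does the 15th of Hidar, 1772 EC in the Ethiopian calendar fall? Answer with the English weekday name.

Equivalently 23 November 1779 Gregorian, JDN 2371153.
Since JDN mod 7 = 1 (0 = Monday), the day is Tuesday.

Tuesday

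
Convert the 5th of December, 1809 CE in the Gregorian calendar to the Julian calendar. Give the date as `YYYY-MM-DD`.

For dates in this range the Gregorian date is 12 days ahead of the Julian.
5 December 1809 Gregorian − 12 days → 23 November 1809 Julian.

1809-11-23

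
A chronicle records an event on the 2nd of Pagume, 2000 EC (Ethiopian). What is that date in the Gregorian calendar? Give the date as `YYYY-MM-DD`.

Julian Day Number of the source date = 2454717.
Converting JDN 2454717 to the Gregorian calendar gives 7 September 2008 CE.

2008-09-07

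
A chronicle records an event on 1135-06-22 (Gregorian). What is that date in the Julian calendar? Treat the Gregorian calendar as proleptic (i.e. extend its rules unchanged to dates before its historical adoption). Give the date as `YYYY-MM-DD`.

The Julian–Gregorian offset here is 7 days (Julian trailing).
22 June 1135 Gregorian − 7 days → 15 June 1135 Julian.

1135-06-15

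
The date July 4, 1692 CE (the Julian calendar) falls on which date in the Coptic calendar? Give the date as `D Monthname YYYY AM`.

The source date corresponds to 14 July 1692 in the Gregorian calendar (JDN 2339246).
That day falls on 10 Epip 1408 AM in the Coptic calendar.

10 Epip 1408 AM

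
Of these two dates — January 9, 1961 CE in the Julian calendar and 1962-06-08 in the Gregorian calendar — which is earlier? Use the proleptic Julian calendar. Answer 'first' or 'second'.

The two dates have Julian Day Numbers 2437322 and 2437824 respectively.
Since 2437322 < 2437824, the first date comes first.

first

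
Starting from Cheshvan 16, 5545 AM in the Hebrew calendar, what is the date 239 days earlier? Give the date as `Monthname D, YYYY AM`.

The starting date is JDN 2372957; 2372957 − 239 = 2372718.
JDN 2372718 corresponds to Adar 13, 5544 AM.

Adar 13, 5544 AM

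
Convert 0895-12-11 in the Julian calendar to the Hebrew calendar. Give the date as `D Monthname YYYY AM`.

The source date corresponds to 15 December 895 in the proleptic Gregorian calendar (JDN 2048301).
That day falls on 21 Kislev 4656 AM in the Hebrew calendar.

21 Kislev 4656 AM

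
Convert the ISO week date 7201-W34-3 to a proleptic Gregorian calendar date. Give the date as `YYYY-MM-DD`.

7201-08-22

ISO week 1 of 7201 is the week containing the first Thursday of 7201.
Week 34, day 3 (Wednesday) lands on 7201-08-22.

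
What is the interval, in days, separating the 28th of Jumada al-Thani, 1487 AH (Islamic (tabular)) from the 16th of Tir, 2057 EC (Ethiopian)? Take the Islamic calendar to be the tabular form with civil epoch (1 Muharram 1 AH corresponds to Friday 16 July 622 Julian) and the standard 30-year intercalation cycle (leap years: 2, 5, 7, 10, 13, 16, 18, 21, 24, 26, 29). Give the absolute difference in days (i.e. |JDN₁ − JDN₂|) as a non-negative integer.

106

First date → JDN 2475204; second date → JDN 2475310.
The interval is |2475204 − 2475310| = 106 days.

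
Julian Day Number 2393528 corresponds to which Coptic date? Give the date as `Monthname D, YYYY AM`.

The Gregorian equivalent of JDN 2393528 is 26 February 1841.
In the Coptic calendar that day is Meshir 20, 1557 AM.

Meshir 20, 1557 AM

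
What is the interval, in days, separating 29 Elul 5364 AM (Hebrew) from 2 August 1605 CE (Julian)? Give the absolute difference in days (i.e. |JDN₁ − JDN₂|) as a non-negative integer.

322

First date → JDN 2307176; second date → JDN 2307498.
The interval is |2307176 − 2307498| = 322 days.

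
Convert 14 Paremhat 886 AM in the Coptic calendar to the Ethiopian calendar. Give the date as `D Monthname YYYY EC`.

14 Megabit 1162 EC

Both dates share Julian Day Number 2148469; in the Ethiopian calendar that is 14 Megabit 1162 EC.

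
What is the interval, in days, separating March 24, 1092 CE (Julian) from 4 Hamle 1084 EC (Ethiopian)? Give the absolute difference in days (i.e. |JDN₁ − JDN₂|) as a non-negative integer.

JDN of the first date = 2119994.
JDN of the second date = 2120090.
|2120090 − 2119994| = 96.

96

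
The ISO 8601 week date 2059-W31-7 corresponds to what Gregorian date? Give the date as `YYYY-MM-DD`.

ISO week 1 of 2059 is the week containing the first Thursday of 2059.
Week 31, day 7 (Sunday) lands on 2059-08-03.

2059-08-03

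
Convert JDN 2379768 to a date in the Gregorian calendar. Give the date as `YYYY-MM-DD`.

1803-06-26

Counting from JDN 2299161 = 15 Oct 1582 gives an offset of 80607 days.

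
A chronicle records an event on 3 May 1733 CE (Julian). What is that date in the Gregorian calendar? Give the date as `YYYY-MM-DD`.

1733-05-14

For dates in this range the Gregorian date is 11 days ahead of the Julian.
3 May 1733 Julian + 11 days → 14 May 1733 Gregorian.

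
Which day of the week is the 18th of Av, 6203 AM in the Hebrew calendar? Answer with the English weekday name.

This is JDN 2613574 (15 August 2443 Gregorian).
2613574 ≡ 5 (mod 7); counting from Monday = 0 gives Saturday.

Saturday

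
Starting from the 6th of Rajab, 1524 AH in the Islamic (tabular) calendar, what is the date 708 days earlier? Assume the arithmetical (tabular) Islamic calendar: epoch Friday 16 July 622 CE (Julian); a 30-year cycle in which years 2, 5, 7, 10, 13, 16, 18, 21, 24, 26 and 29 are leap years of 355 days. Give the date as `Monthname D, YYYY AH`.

The starting date is JDN 2488322; 2488322 − 708 = 2487614.
JDN 2487614 corresponds to Rajab 6, 1522 AH.

Rajab 6, 1522 AH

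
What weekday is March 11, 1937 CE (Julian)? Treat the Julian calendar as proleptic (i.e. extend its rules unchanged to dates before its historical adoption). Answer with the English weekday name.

Wednesday

Equivalently 24 March 1937 Gregorian, JDN 2428617.
Since JDN mod 7 = 2 (0 = Monday), the day is Wednesday.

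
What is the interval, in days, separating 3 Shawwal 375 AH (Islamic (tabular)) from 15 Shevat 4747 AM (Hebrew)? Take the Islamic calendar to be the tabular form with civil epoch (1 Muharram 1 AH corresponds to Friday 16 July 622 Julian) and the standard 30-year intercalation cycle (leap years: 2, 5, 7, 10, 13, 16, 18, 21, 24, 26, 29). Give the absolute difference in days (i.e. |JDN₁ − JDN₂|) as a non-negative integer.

335

JDN of the first date = 2081241.
JDN of the second date = 2081576.
|2081576 − 2081241| = 335.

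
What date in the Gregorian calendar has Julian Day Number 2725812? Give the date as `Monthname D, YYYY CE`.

Counting from JDN 2299161 = 15 Oct 1582 gives an offset of 426651 days.

December 2, 2750 CE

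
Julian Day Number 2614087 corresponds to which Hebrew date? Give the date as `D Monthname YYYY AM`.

1 Shevat 6205 AM

JDN 2614087 is 9 January 2445 in the Gregorian calendar.
In the Hebrew calendar that day is 1 Shevat 6205 AM.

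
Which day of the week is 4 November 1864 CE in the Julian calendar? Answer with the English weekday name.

Equivalently 16 November 1864 Gregorian, JDN 2402192.
2402192 ≡ 2 (mod 7); counting from Monday = 0 gives Wednesday.

Wednesday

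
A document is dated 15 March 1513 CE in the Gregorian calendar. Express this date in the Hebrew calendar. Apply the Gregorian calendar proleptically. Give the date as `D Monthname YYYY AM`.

Julian Day Number of the source date = 2273745.
Converting JDN 2273745 to the Hebrew calendar gives 27 Adar 5273 AM.

27 Adar 5273 AM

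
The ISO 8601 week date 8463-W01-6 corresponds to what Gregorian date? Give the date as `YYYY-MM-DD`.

ISO week 1 of 8463 is the week containing the first Thursday of 8463.
Week 1, day 6 (Saturday) lands on 8463-01-06.

8463-01-06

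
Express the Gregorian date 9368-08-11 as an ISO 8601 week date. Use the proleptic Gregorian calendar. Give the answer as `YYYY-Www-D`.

The weekday is Thursday (ISO weekday 4).
That Thursday belongs to ISO week 32 of ISO year 9368.

9368-W32-4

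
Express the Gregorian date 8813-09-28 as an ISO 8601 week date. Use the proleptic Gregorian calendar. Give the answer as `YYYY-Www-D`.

8813-W39-6

The weekday is Saturday (ISO weekday 6).
That Saturday belongs to ISO week 39 of ISO year 8813.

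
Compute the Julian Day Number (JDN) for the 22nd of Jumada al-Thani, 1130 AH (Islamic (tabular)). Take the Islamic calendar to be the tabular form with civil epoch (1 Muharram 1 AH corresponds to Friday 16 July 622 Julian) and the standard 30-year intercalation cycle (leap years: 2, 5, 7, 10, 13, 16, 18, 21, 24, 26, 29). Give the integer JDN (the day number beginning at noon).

Equivalently 23 May 1718 (Gregorian).
JDN 2451545 is 1 January 2000 CE (Gregorian); the target day is −102856 days from there, so JDN = 2348689.

2348689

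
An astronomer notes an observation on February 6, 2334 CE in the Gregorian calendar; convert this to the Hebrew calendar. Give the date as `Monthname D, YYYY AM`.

Both dates share Julian Day Number 2573572; in the Hebrew calendar that is 2 Adar I 6094 AM.

Adar I 2, 6094 AM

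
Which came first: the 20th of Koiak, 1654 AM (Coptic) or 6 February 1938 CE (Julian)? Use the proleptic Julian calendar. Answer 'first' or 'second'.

first

The two dates have Julian Day Numbers 2428897 and 2428949 respectively.
Since 2428897 < 2428949, the first date comes first.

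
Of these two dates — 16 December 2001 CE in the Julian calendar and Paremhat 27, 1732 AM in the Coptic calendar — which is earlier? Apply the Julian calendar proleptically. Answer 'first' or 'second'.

First date → JDN 2452273; second date → JDN 2457484.
JDN 2452273 < JDN 2457484, so the first date is earlier.

first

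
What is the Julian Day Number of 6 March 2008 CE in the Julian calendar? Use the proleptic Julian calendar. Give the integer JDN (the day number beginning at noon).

2454545

In the Gregorian calendar the same day is 19 March 2008.
JDN 2299161 is 15 October 1582 CE (Gregorian); the target day is +155384 days from there, so JDN = 2454545.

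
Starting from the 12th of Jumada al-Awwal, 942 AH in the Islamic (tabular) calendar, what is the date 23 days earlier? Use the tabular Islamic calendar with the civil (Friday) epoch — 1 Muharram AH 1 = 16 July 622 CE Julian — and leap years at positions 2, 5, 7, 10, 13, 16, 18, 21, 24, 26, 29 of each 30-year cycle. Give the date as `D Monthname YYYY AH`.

The starting date is JDN 2282028; 2282028 − 23 = 2282005.
JDN 2282005 corresponds to 18 Rabi' al-Thani 942 AH.

18 Rabi' al-Thani 942 AH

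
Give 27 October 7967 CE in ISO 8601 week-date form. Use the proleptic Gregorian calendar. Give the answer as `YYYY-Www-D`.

7967-W43-5

The weekday is Friday (ISO weekday 5).
That Friday belongs to ISO week 43 of ISO year 7967.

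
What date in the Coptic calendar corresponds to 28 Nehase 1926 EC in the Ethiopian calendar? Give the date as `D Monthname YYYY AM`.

28 Mesori 1650 AM

Both dates share Julian Day Number 2427684; in the Coptic calendar that is 28 Mesori 1650 AM.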